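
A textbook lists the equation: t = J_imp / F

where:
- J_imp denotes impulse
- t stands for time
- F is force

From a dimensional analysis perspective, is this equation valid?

Yes

J_imp (impulse) has dimensions [L M T^-1].
t (time) has dimensions [T].
F (force) has dimensions [L M T^-2].

Left side: [T]
Right side: [T]

Both sides have the same dimensions, so the equation is dimensionally consistent.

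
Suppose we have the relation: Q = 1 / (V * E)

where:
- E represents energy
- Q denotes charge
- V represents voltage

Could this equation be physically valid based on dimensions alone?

No

E (energy) has dimensions [L^2 M T^-2].
Q (charge) has dimensions [I T].
V (voltage) has dimensions [I^-1 L^2 M T^-3].

Left side: [I T]
Right side: [I L^-4 M^-2 T^5]

The two sides have different dimensions, so the equation is NOT dimensionally consistent.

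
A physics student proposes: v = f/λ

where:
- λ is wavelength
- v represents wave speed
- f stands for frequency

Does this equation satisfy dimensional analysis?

No

λ (wavelength) has dimensions [L].
v (wave speed) has dimensions [L T^-1].
f (frequency) has dimensions [T^-1].

Left side: [L T^-1]
Right side: [L^-1 T^-1]

The two sides have different dimensions, so the equation is NOT dimensionally consistent.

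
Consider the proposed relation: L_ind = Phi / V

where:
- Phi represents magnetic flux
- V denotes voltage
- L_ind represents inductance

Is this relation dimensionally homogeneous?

No

Phi (magnetic flux) has dimensions [I^-1 L^2 M T^-2].
V (voltage) has dimensions [I^-1 L^2 M T^-3].
L_ind (inductance) has dimensions [I^-2 L^2 M T^-2].

Left side: [I^-2 L^2 M T^-2]
Right side: [T]

The two sides have different dimensions, so the equation is NOT dimensionally consistent.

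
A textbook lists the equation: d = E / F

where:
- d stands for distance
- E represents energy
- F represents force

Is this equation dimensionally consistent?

Yes

d (distance) has dimensions [L].
E (energy) has dimensions [L^2 M T^-2].
F (force) has dimensions [L M T^-2].

Left side: [L]
Right side: [L]

Both sides have the same dimensions, so the equation is dimensionally consistent.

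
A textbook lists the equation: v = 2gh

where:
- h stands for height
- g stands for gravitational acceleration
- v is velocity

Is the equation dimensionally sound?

No

h (height) has dimensions [L].
g (gravitational acceleration) has dimensions [L T^-2].
v (velocity) has dimensions [L T^-1].

Left side: [L T^-1]
Right side: [L^2 T^-2]

The two sides have different dimensions, so the equation is NOT dimensionally consistent.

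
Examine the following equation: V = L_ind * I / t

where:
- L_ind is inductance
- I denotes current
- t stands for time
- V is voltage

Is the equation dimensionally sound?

Yes

L_ind (inductance) has dimensions [I^-2 L^2 M T^-2].
I (current) has dimensions [I].
t (time) has dimensions [T].
V (voltage) has dimensions [I^-1 L^2 M T^-3].

Left side: [I^-1 L^2 M T^-3]
Right side: [I^-1 L^2 M T^-3]

Both sides have the same dimensions, so the equation is dimensionally consistent.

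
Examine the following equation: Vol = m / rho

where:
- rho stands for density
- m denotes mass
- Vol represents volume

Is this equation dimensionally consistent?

Yes

rho (density) has dimensions [L^-3 M].
m (mass) has dimensions [M].
Vol (volume) has dimensions [L^3].

Left side: [L^3]
Right side: [L^3]

Both sides have the same dimensions, so the equation is dimensionally consistent.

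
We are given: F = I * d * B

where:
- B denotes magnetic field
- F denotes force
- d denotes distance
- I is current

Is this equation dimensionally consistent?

Yes

B (magnetic field) has dimensions [I^-1 M T^-2].
F (force) has dimensions [L M T^-2].
d (distance) has dimensions [L].
I (current) has dimensions [I].

Left side: [L M T^-2]
Right side: [L M T^-2]

Both sides have the same dimensions, so the equation is dimensionally consistent.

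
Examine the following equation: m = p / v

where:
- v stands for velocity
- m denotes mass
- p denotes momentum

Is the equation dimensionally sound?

Yes

v (velocity) has dimensions [L T^-1].
m (mass) has dimensions [M].
p (momentum) has dimensions [L M T^-1].

Left side: [M]
Right side: [M]

Both sides have the same dimensions, so the equation is dimensionally consistent.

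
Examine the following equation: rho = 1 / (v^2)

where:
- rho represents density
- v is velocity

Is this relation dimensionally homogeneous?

No

rho (density) has dimensions [L^-3 M].
v (velocity) has dimensions [L T^-1].

Left side: [L^-3 M]
Right side: [L^-2 T^2]

The two sides have different dimensions, so the equation is NOT dimensionally consistent.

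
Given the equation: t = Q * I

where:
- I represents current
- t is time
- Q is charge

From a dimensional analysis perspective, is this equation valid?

No

I (current) has dimensions [I].
t (time) has dimensions [T].
Q (charge) has dimensions [I T].

Left side: [T]
Right side: [I^2 T]

The two sides have different dimensions, so the equation is NOT dimensionally consistent.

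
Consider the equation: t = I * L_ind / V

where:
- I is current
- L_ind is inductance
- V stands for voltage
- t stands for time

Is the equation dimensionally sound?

Yes

I (current) has dimensions [I].
L_ind (inductance) has dimensions [I^-2 L^2 M T^-2].
V (voltage) has dimensions [I^-1 L^2 M T^-3].
t (time) has dimensions [T].

Left side: [T]
Right side: [T]

Both sides have the same dimensions, so the equation is dimensionally consistent.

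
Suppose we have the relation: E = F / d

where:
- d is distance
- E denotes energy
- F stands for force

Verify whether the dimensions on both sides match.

No

d (distance) has dimensions [L].
E (energy) has dimensions [L^2 M T^-2].
F (force) has dimensions [L M T^-2].

Left side: [L^2 M T^-2]
Right side: [M T^-2]

The two sides have different dimensions, so the equation is NOT dimensionally consistent.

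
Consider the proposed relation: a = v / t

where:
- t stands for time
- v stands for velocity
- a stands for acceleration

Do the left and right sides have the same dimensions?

Yes

t (time) has dimensions [T].
v (velocity) has dimensions [L T^-1].
a (acceleration) has dimensions [L T^-2].

Left side: [L T^-2]
Right side: [L T^-2]

Both sides have the same dimensions, so the equation is dimensionally consistent.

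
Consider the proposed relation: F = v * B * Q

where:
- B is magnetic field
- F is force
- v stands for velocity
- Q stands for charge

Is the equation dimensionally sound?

Yes

B (magnetic field) has dimensions [I^-1 M T^-2].
F (force) has dimensions [L M T^-2].
v (velocity) has dimensions [L T^-1].
Q (charge) has dimensions [I T].

Left side: [L M T^-2]
Right side: [L M T^-2]

Both sides have the same dimensions, so the equation is dimensionally consistent.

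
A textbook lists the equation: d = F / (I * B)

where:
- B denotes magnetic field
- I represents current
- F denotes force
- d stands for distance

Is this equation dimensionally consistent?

Yes

B (magnetic field) has dimensions [I^-1 M T^-2].
I (current) has dimensions [I].
F (force) has dimensions [L M T^-2].
d (distance) has dimensions [L].

Left side: [L]
Right side: [L]

Both sides have the same dimensions, so the equation is dimensionally consistent.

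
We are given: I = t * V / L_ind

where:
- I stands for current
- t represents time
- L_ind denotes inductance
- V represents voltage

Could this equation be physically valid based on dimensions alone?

Yes

I (current) has dimensions [I].
t (time) has dimensions [T].
L_ind (inductance) has dimensions [I^-2 L^2 M T^-2].
V (voltage) has dimensions [I^-1 L^2 M T^-3].

Left side: [I]
Right side: [I]

Both sides have the same dimensions, so the equation is dimensionally consistent.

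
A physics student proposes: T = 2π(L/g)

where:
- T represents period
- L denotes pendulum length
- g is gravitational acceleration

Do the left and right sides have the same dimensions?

No

T (period) has dimensions [T].
L (pendulum length) has dimensions [L].
g (gravitational acceleration) has dimensions [L T^-2].

Left side: [T]
Right side: [T^2]

The two sides have different dimensions, so the equation is NOT dimensionally consistent.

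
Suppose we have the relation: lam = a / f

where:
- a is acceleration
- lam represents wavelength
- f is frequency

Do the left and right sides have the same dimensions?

No

a (acceleration) has dimensions [L T^-2].
lam (wavelength) has dimensions [L].
f (frequency) has dimensions [T^-1].

Left side: [L]
Right side: [L T^-1]

The two sides have different dimensions, so the equation is NOT dimensionally consistent.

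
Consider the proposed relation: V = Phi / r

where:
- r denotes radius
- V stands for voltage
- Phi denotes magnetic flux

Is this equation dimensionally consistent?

No

r (radius) has dimensions [L].
V (voltage) has dimensions [I^-1 L^2 M T^-3].
Phi (magnetic flux) has dimensions [I^-1 L^2 M T^-2].

Left side: [I^-1 L^2 M T^-3]
Right side: [I^-1 L M T^-2]

The two sides have different dimensions, so the equation is NOT dimensionally consistent.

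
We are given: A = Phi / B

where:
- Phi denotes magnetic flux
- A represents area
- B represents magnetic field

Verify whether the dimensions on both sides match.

Yes

Phi (magnetic flux) has dimensions [I^-1 L^2 M T^-2].
A (area) has dimensions [L^2].
B (magnetic field) has dimensions [I^-1 M T^-2].

Left side: [L^2]
Right side: [L^2]

Both sides have the same dimensions, so the equation is dimensionally consistent.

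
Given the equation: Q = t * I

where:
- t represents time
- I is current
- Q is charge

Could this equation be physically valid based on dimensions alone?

Yes

t (time) has dimensions [T].
I (current) has dimensions [I].
Q (charge) has dimensions [I T].

Left side: [I T]
Right side: [I T]

Both sides have the same dimensions, so the equation is dimensionally consistent.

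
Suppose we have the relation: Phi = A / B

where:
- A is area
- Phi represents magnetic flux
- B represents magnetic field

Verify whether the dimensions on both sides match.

No

A (area) has dimensions [L^2].
Phi (magnetic flux) has dimensions [I^-1 L^2 M T^-2].
B (magnetic field) has dimensions [I^-1 M T^-2].

Left side: [I^-1 L^2 M T^-2]
Right side: [I L^2 M^-1 T^2]

The two sides have different dimensions, so the equation is NOT dimensionally consistent.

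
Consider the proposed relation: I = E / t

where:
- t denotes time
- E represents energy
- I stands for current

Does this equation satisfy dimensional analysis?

No

t (time) has dimensions [T].
E (energy) has dimensions [L^2 M T^-2].
I (current) has dimensions [I].

Left side: [I]
Right side: [L^2 M T^-3]

The two sides have different dimensions, so the equation is NOT dimensionally consistent.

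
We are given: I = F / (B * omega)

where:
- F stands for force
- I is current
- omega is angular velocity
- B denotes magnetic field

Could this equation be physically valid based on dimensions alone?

No

F (force) has dimensions [L M T^-2].
I (current) has dimensions [I].
omega (angular velocity) has dimensions [T^-1].
B (magnetic field) has dimensions [I^-1 M T^-2].

Left side: [I]
Right side: [I L T]

The two sides have different dimensions, so the equation is NOT dimensionally consistent.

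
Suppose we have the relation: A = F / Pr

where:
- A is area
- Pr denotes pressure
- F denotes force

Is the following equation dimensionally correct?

Yes

A (area) has dimensions [L^2].
Pr (pressure) has dimensions [L^-1 M T^-2].
F (force) has dimensions [L M T^-2].

Left side: [L^2]
Right side: [L^2]

Both sides have the same dimensions, so the equation is dimensionally consistent.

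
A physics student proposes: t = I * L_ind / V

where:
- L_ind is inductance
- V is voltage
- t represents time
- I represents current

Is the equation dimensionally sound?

Yes

L_ind (inductance) has dimensions [I^-2 L^2 M T^-2].
V (voltage) has dimensions [I^-1 L^2 M T^-3].
t (time) has dimensions [T].
I (current) has dimensions [I].

Left side: [T]
Right side: [T]

Both sides have the same dimensions, so the equation is dimensionally consistent.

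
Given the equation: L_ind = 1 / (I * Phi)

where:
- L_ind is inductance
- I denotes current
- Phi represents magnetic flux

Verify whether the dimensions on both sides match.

No

L_ind (inductance) has dimensions [I^-2 L^2 M T^-2].
I (current) has dimensions [I].
Phi (magnetic flux) has dimensions [I^-1 L^2 M T^-2].

Left side: [I^-2 L^2 M T^-2]
Right side: [L^-2 M^-1 T^2]

The two sides have different dimensions, so the equation is NOT dimensionally consistent.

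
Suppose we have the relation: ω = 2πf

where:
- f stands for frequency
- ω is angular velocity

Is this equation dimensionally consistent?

Yes

f (frequency) has dimensions [T^-1].
ω (angular velocity) has dimensions [T^-1].

Left side: [T^-1]
Right side: [T^-1]

Both sides have the same dimensions, so the equation is dimensionally consistent.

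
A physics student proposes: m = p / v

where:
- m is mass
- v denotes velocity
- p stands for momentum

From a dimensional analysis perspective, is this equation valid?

Yes

m (mass) has dimensions [M].
v (velocity) has dimensions [L T^-1].
p (momentum) has dimensions [L M T^-1].

Left side: [M]
Right side: [M]

Both sides have the same dimensions, so the equation is dimensionally consistent.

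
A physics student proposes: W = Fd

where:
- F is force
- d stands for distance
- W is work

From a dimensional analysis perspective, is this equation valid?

Yes

F (force) has dimensions [L M T^-2].
d (distance) has dimensions [L].
W (work) has dimensions [L^2 M T^-2].

Left side: [L^2 M T^-2]
Right side: [L^2 M T^-2]

Both sides have the same dimensions, so the equation is dimensionally consistent.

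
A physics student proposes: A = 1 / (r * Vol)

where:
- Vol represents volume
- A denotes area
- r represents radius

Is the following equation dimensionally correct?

No

Vol (volume) has dimensions [L^3].
A (area) has dimensions [L^2].
r (radius) has dimensions [L].

Left side: [L^2]
Right side: [L^-4]

The two sides have different dimensions, so the equation is NOT dimensionally consistent.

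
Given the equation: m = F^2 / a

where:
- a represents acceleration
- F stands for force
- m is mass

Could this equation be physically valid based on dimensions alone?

No

a (acceleration) has dimensions [L T^-2].
F (force) has dimensions [L M T^-2].
m (mass) has dimensions [M].

Left side: [M]
Right side: [L M^2 T^-2]

The two sides have different dimensions, so the equation is NOT dimensionally consistent.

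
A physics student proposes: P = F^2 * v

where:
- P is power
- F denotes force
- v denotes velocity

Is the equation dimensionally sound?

No

P (power) has dimensions [L^2 M T^-3].
F (force) has dimensions [L M T^-2].
v (velocity) has dimensions [L T^-1].

Left side: [L^2 M T^-3]
Right side: [L^3 M^2 T^-5]

The two sides have different dimensions, so the equation is NOT dimensionally consistent.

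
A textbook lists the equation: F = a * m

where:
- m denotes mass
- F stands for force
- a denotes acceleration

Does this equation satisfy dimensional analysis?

Yes

m (mass) has dimensions [M].
F (force) has dimensions [L M T^-2].
a (acceleration) has dimensions [L T^-2].

Left side: [L M T^-2]
Right side: [L M T^-2]

Both sides have the same dimensions, so the equation is dimensionally consistent.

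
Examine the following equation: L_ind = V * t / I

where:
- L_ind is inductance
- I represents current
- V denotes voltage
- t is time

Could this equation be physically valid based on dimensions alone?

Yes

L_ind (inductance) has dimensions [I^-2 L^2 M T^-2].
I (current) has dimensions [I].
V (voltage) has dimensions [I^-1 L^2 M T^-3].
t (time) has dimensions [T].

Left side: [I^-2 L^2 M T^-2]
Right side: [I^-2 L^2 M T^-2]

Both sides have the same dimensions, so the equation is dimensionally consistent.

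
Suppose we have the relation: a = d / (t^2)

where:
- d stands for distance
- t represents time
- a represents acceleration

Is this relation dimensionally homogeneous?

Yes

d (distance) has dimensions [L].
t (time) has dimensions [T].
a (acceleration) has dimensions [L T^-2].

Left side: [L T^-2]
Right side: [L T^-2]

Both sides have the same dimensions, so the equation is dimensionally consistent.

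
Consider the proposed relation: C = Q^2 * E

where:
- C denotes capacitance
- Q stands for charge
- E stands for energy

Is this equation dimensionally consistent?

No

C (capacitance) has dimensions [I^2 L^-2 M^-1 T^4].
Q (charge) has dimensions [I T].
E (energy) has dimensions [L^2 M T^-2].

Left side: [I^2 L^-2 M^-1 T^4]
Right side: [I^2 L^2 M]

The two sides have different dimensions, so the equation is NOT dimensionally consistent.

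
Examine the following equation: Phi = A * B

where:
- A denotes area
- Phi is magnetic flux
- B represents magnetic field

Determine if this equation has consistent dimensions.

Yes

A (area) has dimensions [L^2].
Phi (magnetic flux) has dimensions [I^-1 L^2 M T^-2].
B (magnetic field) has dimensions [I^-1 M T^-2].

Left side: [I^-1 L^2 M T^-2]
Right side: [I^-1 L^2 M T^-2]

Both sides have the same dimensions, so the equation is dimensionally consistent.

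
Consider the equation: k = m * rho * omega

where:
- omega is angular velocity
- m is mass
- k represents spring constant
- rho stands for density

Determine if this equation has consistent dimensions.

No

omega (angular velocity) has dimensions [T^-1].
m (mass) has dimensions [M].
k (spring constant) has dimensions [M T^-2].
rho (density) has dimensions [L^-3 M].

Left side: [M T^-2]
Right side: [L^-3 M^2 T^-1]

The two sides have different dimensions, so the equation is NOT dimensionally consistent.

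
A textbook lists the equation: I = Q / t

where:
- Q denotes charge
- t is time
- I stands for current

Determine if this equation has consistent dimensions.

Yes

Q (charge) has dimensions [I T].
t (time) has dimensions [T].
I (current) has dimensions [I].

Left side: [I]
Right side: [I]

Both sides have the same dimensions, so the equation is dimensionally consistent.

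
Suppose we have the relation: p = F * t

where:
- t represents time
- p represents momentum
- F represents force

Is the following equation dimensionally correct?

Yes

t (time) has dimensions [T].
p (momentum) has dimensions [L M T^-1].
F (force) has dimensions [L M T^-2].

Left side: [L M T^-1]
Right side: [L M T^-1]

Both sides have the same dimensions, so the equation is dimensionally consistent.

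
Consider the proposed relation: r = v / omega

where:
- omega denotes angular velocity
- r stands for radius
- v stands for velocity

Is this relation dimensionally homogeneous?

Yes

omega (angular velocity) has dimensions [T^-1].
r (radius) has dimensions [L].
v (velocity) has dimensions [L T^-1].

Left side: [L]
Right side: [L]

Both sides have the same dimensions, so the equation is dimensionally consistent.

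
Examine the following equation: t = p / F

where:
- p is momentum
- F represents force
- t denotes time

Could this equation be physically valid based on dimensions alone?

Yes

p (momentum) has dimensions [L M T^-1].
F (force) has dimensions [L M T^-2].
t (time) has dimensions [T].

Left side: [T]
Right side: [T]

Both sides have the same dimensions, so the equation is dimensionally consistent.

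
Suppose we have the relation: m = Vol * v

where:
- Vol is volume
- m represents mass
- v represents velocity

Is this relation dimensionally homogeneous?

No

Vol (volume) has dimensions [L^3].
m (mass) has dimensions [M].
v (velocity) has dimensions [L T^-1].

Left side: [M]
Right side: [L^4 T^-1]

The two sides have different dimensions, so the equation is NOT dimensionally consistent.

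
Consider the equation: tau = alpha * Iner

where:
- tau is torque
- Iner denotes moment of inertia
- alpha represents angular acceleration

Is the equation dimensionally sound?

Yes

tau (torque) has dimensions [L^2 M T^-2].
Iner (moment of inertia) has dimensions [L^2 M].
alpha (angular acceleration) has dimensions [T^-2].

Left side: [L^2 M T^-2]
Right side: [L^2 M T^-2]

Both sides have the same dimensions, so the equation is dimensionally consistent.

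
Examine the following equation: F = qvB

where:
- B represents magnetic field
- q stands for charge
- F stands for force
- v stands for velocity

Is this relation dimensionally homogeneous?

Yes

B (magnetic field) has dimensions [I^-1 M T^-2].
q (charge) has dimensions [I T].
F (force) has dimensions [L M T^-2].
v (velocity) has dimensions [L T^-1].

Left side: [L M T^-2]
Right side: [L M T^-2]

Both sides have the same dimensions, so the equation is dimensionally consistent.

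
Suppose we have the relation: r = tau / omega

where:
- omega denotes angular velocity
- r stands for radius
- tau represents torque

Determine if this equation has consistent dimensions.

No

omega (angular velocity) has dimensions [T^-1].
r (radius) has dimensions [L].
tau (torque) has dimensions [L^2 M T^-2].

Left side: [L]
Right side: [L^2 M T^-1]

The two sides have different dimensions, so the equation is NOT dimensionally consistent.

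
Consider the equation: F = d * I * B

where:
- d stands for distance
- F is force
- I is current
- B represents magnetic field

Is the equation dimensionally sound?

Yes

d (distance) has dimensions [L].
F (force) has dimensions [L M T^-2].
I (current) has dimensions [I].
B (magnetic field) has dimensions [I^-1 M T^-2].

Left side: [L M T^-2]
Right side: [L M T^-2]

Both sides have the same dimensions, so the equation is dimensionally consistent.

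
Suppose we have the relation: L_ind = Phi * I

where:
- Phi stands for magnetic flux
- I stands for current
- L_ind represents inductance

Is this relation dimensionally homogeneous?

No

Phi (magnetic flux) has dimensions [I^-1 L^2 M T^-2].
I (current) has dimensions [I].
L_ind (inductance) has dimensions [I^-2 L^2 M T^-2].

Left side: [I^-2 L^2 M T^-2]
Right side: [L^2 M T^-2]

The two sides have different dimensions, so the equation is NOT dimensionally consistent.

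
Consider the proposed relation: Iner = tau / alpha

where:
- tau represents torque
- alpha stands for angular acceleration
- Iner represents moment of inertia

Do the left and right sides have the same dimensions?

Yes

tau (torque) has dimensions [L^2 M T^-2].
alpha (angular acceleration) has dimensions [T^-2].
Iner (moment of inertia) has dimensions [L^2 M].

Left side: [L^2 M]
Right side: [L^2 M]

Both sides have the same dimensions, so the equation is dimensionally consistent.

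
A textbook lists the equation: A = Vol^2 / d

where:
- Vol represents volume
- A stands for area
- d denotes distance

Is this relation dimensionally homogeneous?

No

Vol (volume) has dimensions [L^3].
A (area) has dimensions [L^2].
d (distance) has dimensions [L].

Left side: [L^2]
Right side: [L^5]

The two sides have different dimensions, so the equation is NOT dimensionally consistent.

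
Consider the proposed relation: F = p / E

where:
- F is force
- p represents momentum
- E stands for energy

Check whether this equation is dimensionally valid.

No

F (force) has dimensions [L M T^-2].
p (momentum) has dimensions [L M T^-1].
E (energy) has dimensions [L^2 M T^-2].

Left side: [L M T^-2]
Right side: [L^-1 T]

The two sides have different dimensions, so the equation is NOT dimensionally consistent.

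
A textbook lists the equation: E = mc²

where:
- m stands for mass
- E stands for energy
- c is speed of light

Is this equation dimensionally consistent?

Yes

m (mass) has dimensions [M].
E (energy) has dimensions [L^2 M T^-2].
c (speed of light) has dimensions [L T^-1].

Left side: [L^2 M T^-2]
Right side: [L^2 M T^-2]

Both sides have the same dimensions, so the equation is dimensionally consistent.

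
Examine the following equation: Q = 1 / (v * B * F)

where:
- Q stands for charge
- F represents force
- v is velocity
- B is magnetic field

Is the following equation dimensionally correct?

No

Q (charge) has dimensions [I T].
F (force) has dimensions [L M T^-2].
v (velocity) has dimensions [L T^-1].
B (magnetic field) has dimensions [I^-1 M T^-2].

Left side: [I T]
Right side: [I L^-2 M^-2 T^5]

The two sides have different dimensions, so the equation is NOT dimensionally consistent.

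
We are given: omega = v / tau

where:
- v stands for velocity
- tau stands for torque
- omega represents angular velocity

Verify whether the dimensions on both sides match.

No

v (velocity) has dimensions [L T^-1].
tau (torque) has dimensions [L^2 M T^-2].
omega (angular velocity) has dimensions [T^-1].

Left side: [T^-1]
Right side: [L^-1 M^-1 T]

The two sides have different dimensions, so the equation is NOT dimensionally consistent.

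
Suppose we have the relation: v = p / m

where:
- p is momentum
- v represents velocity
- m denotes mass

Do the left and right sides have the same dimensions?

Yes

p (momentum) has dimensions [L M T^-1].
v (velocity) has dimensions [L T^-1].
m (mass) has dimensions [M].

Left side: [L T^-1]
Right side: [L T^-1]

Both sides have the same dimensions, so the equation is dimensionally consistent.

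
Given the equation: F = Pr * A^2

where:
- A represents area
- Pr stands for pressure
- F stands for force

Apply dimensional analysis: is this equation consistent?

No

A (area) has dimensions [L^2].
Pr (pressure) has dimensions [L^-1 M T^-2].
F (force) has dimensions [L M T^-2].

Left side: [L M T^-2]
Right side: [L^3 M T^-2]

The two sides have different dimensions, so the equation is NOT dimensionally consistent.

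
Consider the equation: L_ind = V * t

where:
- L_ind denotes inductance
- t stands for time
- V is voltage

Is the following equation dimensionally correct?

No

L_ind (inductance) has dimensions [I^-2 L^2 M T^-2].
t (time) has dimensions [T].
V (voltage) has dimensions [I^-1 L^2 M T^-3].

Left side: [I^-2 L^2 M T^-2]
Right side: [I^-1 L^2 M T^-2]

The two sides have different dimensions, so the equation is NOT dimensionally consistent.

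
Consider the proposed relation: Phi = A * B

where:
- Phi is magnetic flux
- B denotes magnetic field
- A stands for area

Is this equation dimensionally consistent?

Yes

Phi (magnetic flux) has dimensions [I^-1 L^2 M T^-2].
B (magnetic field) has dimensions [I^-1 M T^-2].
A (area) has dimensions [L^2].

Left side: [I^-1 L^2 M T^-2]
Right side: [I^-1 L^2 M T^-2]

Both sides have the same dimensions, so the equation is dimensionally consistent.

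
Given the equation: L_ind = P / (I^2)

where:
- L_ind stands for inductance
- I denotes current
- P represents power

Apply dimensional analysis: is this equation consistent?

No

L_ind (inductance) has dimensions [I^-2 L^2 M T^-2].
I (current) has dimensions [I].
P (power) has dimensions [L^2 M T^-3].

Left side: [I^-2 L^2 M T^-2]
Right side: [I^-2 L^2 M T^-3]

The two sides have different dimensions, so the equation is NOT dimensionally consistent.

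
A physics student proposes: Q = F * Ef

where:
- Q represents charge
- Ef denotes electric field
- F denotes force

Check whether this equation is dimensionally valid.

No

Q (charge) has dimensions [I T].
Ef (electric field) has dimensions [I^-1 L M T^-3].
F (force) has dimensions [L M T^-2].

Left side: [I T]
Right side: [I^-1 L^2 M^2 T^-5]

The two sides have different dimensions, so the equation is NOT dimensionally consistent.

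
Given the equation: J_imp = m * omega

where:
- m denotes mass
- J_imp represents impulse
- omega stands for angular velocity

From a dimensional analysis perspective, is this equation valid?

No

m (mass) has dimensions [M].
J_imp (impulse) has dimensions [L M T^-1].
omega (angular velocity) has dimensions [T^-1].

Left side: [L M T^-1]
Right side: [M T^-1]

The two sides have different dimensions, so the equation is NOT dimensionally consistent.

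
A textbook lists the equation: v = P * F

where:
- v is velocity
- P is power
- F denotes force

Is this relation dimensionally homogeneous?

No

v (velocity) has dimensions [L T^-1].
P (power) has dimensions [L^2 M T^-3].
F (force) has dimensions [L M T^-2].

Left side: [L T^-1]
Right side: [L^3 M^2 T^-5]

The two sides have different dimensions, so the equation is NOT dimensionally consistent.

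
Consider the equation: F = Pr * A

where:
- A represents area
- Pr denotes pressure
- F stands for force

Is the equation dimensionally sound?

Yes

A (area) has dimensions [L^2].
Pr (pressure) has dimensions [L^-1 M T^-2].
F (force) has dimensions [L M T^-2].

Left side: [L M T^-2]
Right side: [L M T^-2]

Both sides have the same dimensions, so the equation is dimensionally consistent.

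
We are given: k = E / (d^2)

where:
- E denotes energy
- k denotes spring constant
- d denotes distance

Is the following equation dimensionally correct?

Yes

E (energy) has dimensions [L^2 M T^-2].
k (spring constant) has dimensions [M T^-2].
d (distance) has dimensions [L].

Left side: [M T^-2]
Right side: [M T^-2]

Both sides have the same dimensions, so the equation is dimensionally consistent.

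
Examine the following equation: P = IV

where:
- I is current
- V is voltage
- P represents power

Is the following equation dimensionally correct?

Yes

I (current) has dimensions [I].
V (voltage) has dimensions [I^-1 L^2 M T^-3].
P (power) has dimensions [L^2 M T^-3].

Left side: [L^2 M T^-3]
Right side: [L^2 M T^-3]

Both sides have the same dimensions, so the equation is dimensionally consistent.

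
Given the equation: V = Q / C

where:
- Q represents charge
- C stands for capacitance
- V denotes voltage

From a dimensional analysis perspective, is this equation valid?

Yes

Q (charge) has dimensions [I T].
C (capacitance) has dimensions [I^2 L^-2 M^-1 T^4].
V (voltage) has dimensions [I^-1 L^2 M T^-3].

Left side: [I^-1 L^2 M T^-3]
Right side: [I^-1 L^2 M T^-3]

Both sides have the same dimensions, so the equation is dimensionally consistent.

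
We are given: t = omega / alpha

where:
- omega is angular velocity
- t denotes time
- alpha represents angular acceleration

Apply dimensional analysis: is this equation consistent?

Yes

omega (angular velocity) has dimensions [T^-1].
t (time) has dimensions [T].
alpha (angular acceleration) has dimensions [T^-2].

Left side: [T]
Right side: [T]

Both sides have the same dimensions, so the equation is dimensionally consistent.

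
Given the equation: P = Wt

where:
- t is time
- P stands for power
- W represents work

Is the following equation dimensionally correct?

No

t (time) has dimensions [T].
P (power) has dimensions [L^2 M T^-3].
W (work) has dimensions [L^2 M T^-2].

Left side: [L^2 M T^-3]
Right side: [L^2 M T^-1]

The two sides have different dimensions, so the equation is NOT dimensionally consistent.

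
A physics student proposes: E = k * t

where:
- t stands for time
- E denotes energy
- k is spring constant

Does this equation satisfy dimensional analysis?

No

t (time) has dimensions [T].
E (energy) has dimensions [L^2 M T^-2].
k (spring constant) has dimensions [M T^-2].

Left side: [L^2 M T^-2]
Right side: [M T^-1]

The two sides have different dimensions, so the equation is NOT dimensionally consistent.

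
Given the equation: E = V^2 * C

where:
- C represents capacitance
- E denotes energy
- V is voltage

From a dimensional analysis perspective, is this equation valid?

Yes

C (capacitance) has dimensions [I^2 L^-2 M^-1 T^4].
E (energy) has dimensions [L^2 M T^-2].
V (voltage) has dimensions [I^-1 L^2 M T^-3].

Left side: [L^2 M T^-2]
Right side: [L^2 M T^-2]

Both sides have the same dimensions, so the equation is dimensionally consistent.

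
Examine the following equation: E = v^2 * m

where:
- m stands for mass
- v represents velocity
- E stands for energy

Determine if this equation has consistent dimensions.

Yes

m (mass) has dimensions [M].
v (velocity) has dimensions [L T^-1].
E (energy) has dimensions [L^2 M T^-2].

Left side: [L^2 M T^-2]
Right side: [L^2 M T^-2]

Both sides have the same dimensions, so the equation is dimensionally consistent.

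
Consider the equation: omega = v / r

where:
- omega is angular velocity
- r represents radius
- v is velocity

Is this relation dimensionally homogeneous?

Yes

omega (angular velocity) has dimensions [T^-1].
r (radius) has dimensions [L].
v (velocity) has dimensions [L T^-1].

Left side: [T^-1]
Right side: [T^-1]

Both sides have the same dimensions, so the equation is dimensionally consistent.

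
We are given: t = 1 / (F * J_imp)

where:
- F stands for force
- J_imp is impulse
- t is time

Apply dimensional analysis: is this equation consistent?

No

F (force) has dimensions [L M T^-2].
J_imp (impulse) has dimensions [L M T^-1].
t (time) has dimensions [T].

Left side: [T]
Right side: [L^-2 M^-2 T^3]

The two sides have different dimensions, so the equation is NOT dimensionally consistent.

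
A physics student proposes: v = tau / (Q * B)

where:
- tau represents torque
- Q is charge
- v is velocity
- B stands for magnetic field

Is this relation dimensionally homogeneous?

No

tau (torque) has dimensions [L^2 M T^-2].
Q (charge) has dimensions [I T].
v (velocity) has dimensions [L T^-1].
B (magnetic field) has dimensions [I^-1 M T^-2].

Left side: [L T^-1]
Right side: [L^2 T^-1]

The two sides have different dimensions, so the equation is NOT dimensionally consistent.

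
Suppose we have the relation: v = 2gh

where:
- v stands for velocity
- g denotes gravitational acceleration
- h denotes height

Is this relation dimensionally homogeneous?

No

v (velocity) has dimensions [L T^-1].
g (gravitational acceleration) has dimensions [L T^-2].
h (height) has dimensions [L].

Left side: [L T^-1]
Right side: [L^2 T^-2]

The two sides have different dimensions, so the equation is NOT dimensionally consistent.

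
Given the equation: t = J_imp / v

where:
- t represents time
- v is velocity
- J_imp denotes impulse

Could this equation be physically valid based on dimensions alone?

No

t (time) has dimensions [T].
v (velocity) has dimensions [L T^-1].
J_imp (impulse) has dimensions [L M T^-1].

Left side: [T]
Right side: [M]

The two sides have different dimensions, so the equation is NOT dimensionally consistent.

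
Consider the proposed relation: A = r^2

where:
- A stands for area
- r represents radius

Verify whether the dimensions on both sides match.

Yes

A (area) has dimensions [L^2].
r (radius) has dimensions [L].

Left side: [L^2]
Right side: [L^2]

Both sides have the same dimensions, so the equation is dimensionally consistent.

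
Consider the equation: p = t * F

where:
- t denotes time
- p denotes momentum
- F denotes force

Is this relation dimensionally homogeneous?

Yes

t (time) has dimensions [T].
p (momentum) has dimensions [L M T^-1].
F (force) has dimensions [L M T^-2].

Left side: [L M T^-1]
Right side: [L M T^-1]

Both sides have the same dimensions, so the equation is dimensionally consistent.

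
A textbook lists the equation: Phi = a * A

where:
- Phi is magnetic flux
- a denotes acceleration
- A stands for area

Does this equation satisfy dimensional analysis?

No

Phi (magnetic flux) has dimensions [I^-1 L^2 M T^-2].
a (acceleration) has dimensions [L T^-2].
A (area) has dimensions [L^2].

Left side: [I^-1 L^2 M T^-2]
Right side: [L^3 T^-2]

The two sides have different dimensions, so the equation is NOT dimensionally consistent.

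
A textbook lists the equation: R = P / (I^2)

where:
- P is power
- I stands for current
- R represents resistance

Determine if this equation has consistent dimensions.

Yes

P (power) has dimensions [L^2 M T^-3].
I (current) has dimensions [I].
R (resistance) has dimensions [I^-2 L^2 M T^-3].

Left side: [I^-2 L^2 M T^-3]
Right side: [I^-2 L^2 M T^-3]

Both sides have the same dimensions, so the equation is dimensionally consistent.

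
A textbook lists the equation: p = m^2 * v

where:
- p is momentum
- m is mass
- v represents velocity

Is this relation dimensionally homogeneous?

No

p (momentum) has dimensions [L M T^-1].
m (mass) has dimensions [M].
v (velocity) has dimensions [L T^-1].

Left side: [L M T^-1]
Right side: [L M^2 T^-1]

The two sides have different dimensions, so the equation is NOT dimensionally consistent.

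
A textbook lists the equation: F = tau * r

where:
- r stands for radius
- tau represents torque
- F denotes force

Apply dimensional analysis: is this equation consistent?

No

r (radius) has dimensions [L].
tau (torque) has dimensions [L^2 M T^-2].
F (force) has dimensions [L M T^-2].

Left side: [L M T^-2]
Right side: [L^3 M T^-2]

The two sides have different dimensions, so the equation is NOT dimensionally consistent.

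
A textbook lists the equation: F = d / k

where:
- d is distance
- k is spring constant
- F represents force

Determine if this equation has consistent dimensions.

No

d (distance) has dimensions [L].
k (spring constant) has dimensions [M T^-2].
F (force) has dimensions [L M T^-2].

Left side: [L M T^-2]
Right side: [L M^-1 T^2]

The two sides have different dimensions, so the equation is NOT dimensionally consistent.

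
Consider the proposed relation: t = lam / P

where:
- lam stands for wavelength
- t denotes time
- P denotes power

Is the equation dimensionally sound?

No

lam (wavelength) has dimensions [L].
t (time) has dimensions [T].
P (power) has dimensions [L^2 M T^-3].

Left side: [T]
Right side: [L^-1 M^-1 T^3]

The two sides have different dimensions, so the equation is NOT dimensionally consistent.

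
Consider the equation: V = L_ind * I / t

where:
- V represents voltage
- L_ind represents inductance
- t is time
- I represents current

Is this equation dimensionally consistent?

Yes

V (voltage) has dimensions [I^-1 L^2 M T^-3].
L_ind (inductance) has dimensions [I^-2 L^2 M T^-2].
t (time) has dimensions [T].
I (current) has dimensions [I].

Left side: [I^-1 L^2 M T^-3]
Right side: [I^-1 L^2 M T^-3]

Both sides have the same dimensions, so the equation is dimensionally consistent.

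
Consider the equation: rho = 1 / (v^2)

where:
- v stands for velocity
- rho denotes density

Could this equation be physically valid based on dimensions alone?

No

v (velocity) has dimensions [L T^-1].
rho (density) has dimensions [L^-3 M].

Left side: [L^-3 M]
Right side: [L^-2 T^2]

The two sides have different dimensions, so the equation is NOT dimensionally consistent.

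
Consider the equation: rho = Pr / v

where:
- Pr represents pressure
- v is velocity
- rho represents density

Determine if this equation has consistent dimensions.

No

Pr (pressure) has dimensions [L^-1 M T^-2].
v (velocity) has dimensions [L T^-1].
rho (density) has dimensions [L^-3 M].

Left side: [L^-3 M]
Right side: [L^-2 M T^-1]

The two sides have different dimensions, so the equation is NOT dimensionally consistent.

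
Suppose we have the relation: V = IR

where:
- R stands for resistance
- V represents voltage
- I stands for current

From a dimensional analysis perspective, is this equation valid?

Yes

R (resistance) has dimensions [I^-2 L^2 M T^-3].
V (voltage) has dimensions [I^-1 L^2 M T^-3].
I (current) has dimensions [I].

Left side: [I^-1 L^2 M T^-3]
Right side: [I^-1 L^2 M T^-3]

Both sides have the same dimensions, so the equation is dimensionally consistent.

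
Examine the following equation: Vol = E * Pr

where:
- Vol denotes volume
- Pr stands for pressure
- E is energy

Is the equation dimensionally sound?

No

Vol (volume) has dimensions [L^3].
Pr (pressure) has dimensions [L^-1 M T^-2].
E (energy) has dimensions [L^2 M T^-2].

Left side: [L^3]
Right side: [L M^2 T^-4]

The two sides have different dimensions, so the equation is NOT dimensionally consistent.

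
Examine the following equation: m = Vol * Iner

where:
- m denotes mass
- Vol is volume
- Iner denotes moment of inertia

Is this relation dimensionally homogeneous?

No

m (mass) has dimensions [M].
Vol (volume) has dimensions [L^3].
Iner (moment of inertia) has dimensions [L^2 M].

Left side: [M]
Right side: [L^5 M]

The two sides have different dimensions, so the equation is NOT dimensionally consistent.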